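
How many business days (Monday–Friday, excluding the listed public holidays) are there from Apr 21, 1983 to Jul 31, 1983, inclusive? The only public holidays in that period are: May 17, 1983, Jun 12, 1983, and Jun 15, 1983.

70

Apr 21, 1983 is a Thursday.
From Apr 21, 1983 to Jul 31, 1983 is 102 days inclusive.
102 = 7 × 14 + 4, so there are 14 full weeks plus 4 extra days.
Each full week contributes 5 weekdays (Mon–Fri): 14 × 5 = 70.
The 4 extra days are Thursday, Friday, Saturday, Sunday — 2 of them qualify.
Total: 70 + 2 = 72.
Holidays: May 17, 1983 (Tue); Jun 12, 1983 (Sun); Jun 15, 1983 (Wed).
2 of the 3 holidays fall on weekdays; the rest are weekends and were already excluded.
Business days: 72 − 2 = 70.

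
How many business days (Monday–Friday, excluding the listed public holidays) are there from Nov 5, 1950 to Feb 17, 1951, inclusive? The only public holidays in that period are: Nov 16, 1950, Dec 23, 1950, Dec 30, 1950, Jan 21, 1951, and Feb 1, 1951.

73

Nov 5, 1950 is a Sunday.
The range spans 105 days (inclusive of both endpoints).
105 = 7 × 15, so the span is exactly 15 full weeks.
Each full week contributes 5 weekdays (Mon–Fri): 15 × 5 = 75.
Total: 75.
Holidays: Nov 16, 1950 (Thu); Dec 23, 1950 (Sat); Dec 30, 1950 (Sat); Jan 21, 1951 (Sun); Feb 1, 1951 (Thu).
2 of the 5 holidays fall on weekdays; the rest are weekends and were already excluded.
Business days: 75 − 2 = 73.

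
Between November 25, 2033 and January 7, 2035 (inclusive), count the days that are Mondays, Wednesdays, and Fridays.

175

November 25, 2033 is a Friday.
From November 25, 2033 to January 7, 2035 is 409 days inclusive.
409 = 7 × 58 + 3, so there are 58 full weeks plus 3 extra days.
Each full week contributes 3 days from the set (Mon, Wed, Fri): 58 × 3 = 174.
The 3 extra days are Fri, Sat, Sun — 1 of them qualifies.
Total: 174 + 1 = 175.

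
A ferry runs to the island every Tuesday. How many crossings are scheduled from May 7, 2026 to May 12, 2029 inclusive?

May 7, 2026 is a Thursday.
The range spans 1102 days (inclusive of both endpoints).
1102 = 7 × 157 + 3, so there are 157 full weeks plus 3 extra days.
Each full week contributes one Tuesday: 157 so far.
The 3 extra days are Thursday, Friday, Saturday — none qualify.
Total: 157 + 0 = 157.

157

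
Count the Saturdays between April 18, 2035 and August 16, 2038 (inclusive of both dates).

174 Saturdays

April 18, 2035 is a Wednesday.
The range spans 1217 days (inclusive of both endpoints).
1217 = 7 × 173 + 6, so there are 173 full weeks plus 6 extra days.
Each full week contributes one Saturday: 173 so far.
The 6 extra days are Wed, Thu, Fri, Sat, Sun, Mon — 1 of them qualifies.
Total: 173 + 1 = 174.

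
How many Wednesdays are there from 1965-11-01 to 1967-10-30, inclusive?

104 Wednesdays

1965-11-01 is a Monday.
That's 729 days from start to end, counting both.
729 = 7 × 104 + 1, so there are 104 full weeks plus 1 extra day.
Each full week contributes one Wednesday: 104 so far.
The 1 extra day is Monday — none qualify.
Total: 104 + 0 = 104.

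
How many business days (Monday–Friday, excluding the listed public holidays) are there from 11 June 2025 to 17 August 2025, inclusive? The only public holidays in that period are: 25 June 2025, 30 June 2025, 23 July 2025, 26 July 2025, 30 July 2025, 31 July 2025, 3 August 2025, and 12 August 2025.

42

11 June 2025 is a Wednesday.
From 11 June 2025 to 17 August 2025 is 68 days inclusive.
68 = 7 × 9 + 5, so there are 9 full weeks plus 5 extra days.
Each full week contributes 5 weekdays (Mon–Fri): 9 × 5 = 45.
The 5 extra days are Wed, Thu, Fri, Sat, Sun — 3 of them qualify.
Total: 45 + 3 = 48.
Holidays: 25 June 2025 (Wed); 30 June 2025 (Mon); 23 July 2025 (Wed); 26 July 2025 (Sat); 30 July 2025 (Wed); 31 July 2025 (Thu); 3 August 2025 (Sun); 12 August 2025 (Tue).
6 of the 8 holidays fall on weekdays; the rest are weekends and were already excluded.
Business days: 48 − 6 = 42.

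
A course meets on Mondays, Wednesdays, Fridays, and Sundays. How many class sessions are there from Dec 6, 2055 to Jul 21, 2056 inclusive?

131

Dec 6, 2055 is a Monday.
From Dec 6, 2055 to Jul 21, 2056 is 229 days inclusive.
229 = 7 × 32 + 5, so there are 32 full weeks plus 5 extra days.
Each full week contributes 4 days from the set (Mon, Wed, Fri, Sun): 32 × 4 = 128.
The 5 extra days are Mon, Tue, Wed, Thu, Fri — 3 of them qualify.
Total: 128 + 3 = 131.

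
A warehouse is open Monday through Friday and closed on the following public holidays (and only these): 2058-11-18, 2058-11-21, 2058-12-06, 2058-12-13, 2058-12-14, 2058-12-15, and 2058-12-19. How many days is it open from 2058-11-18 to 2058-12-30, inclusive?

26 business days

2058-11-18 is a Monday.
From 2058-11-18 to 2058-12-30 is 43 days inclusive.
43 = 7 × 6 + 1, so there are 6 full weeks plus 1 extra day.
Each full week contributes 5 weekdays (Mon–Fri): 6 × 5 = 30.
The 1 extra day is Mon — 1 of them qualifies.
Total: 30 + 1 = 31.
Holidays: 2058-11-18 (Mon); 2058-11-21 (Thu); 2058-12-06 (Fri); 2058-12-13 (Fri); 2058-12-14 (Sat); 2058-12-15 (Sun); 2058-12-19 (Thu).
5 of the 7 holidays fall on weekdays; the rest are weekends and were already excluded.
Business days: 31 − 5 = 26.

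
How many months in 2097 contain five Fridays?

A month has five Fridays exactly when Friday falls within its first (length − 28) days.
Jan: 31 days, starts Tue → 5 of Tue, Wed, Thu
Feb: 28 days, starts Fri → 5 of (none)
Mar: 31 days, starts Fri → 5 of Fri, Sat, Sun ✓
Apr: 30 days, starts Mon → 5 of Mon, Tue
May: 31 days, starts Wed → 5 of Wed, Thu, Fri ✓
Jun: 30 days, starts Sat → 5 of Sat, Sun
Jul: 31 days, starts Mon → 5 of Mon, Tue, Wed
Aug: 31 days, starts Thu → 5 of Thu, Fri, Sat ✓
Sep: 30 days, starts Sun → 5 of Sun, Mon
Oct: 31 days, starts Tue → 5 of Tue, Wed, Thu
Nov: 30 days, starts Fri → 5 of Fri, Sat ✓
Dec: 31 days, starts Sun → 5 of Sun, Mon, Tue
Months with five Fridays: Mar, May, Aug, Nov.

4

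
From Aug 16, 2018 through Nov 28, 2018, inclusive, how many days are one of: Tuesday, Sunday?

Aug 16, 2018 is a Thursday.
The range spans 105 days (inclusive of both endpoints).
105 = 7 × 15, so the span is exactly 15 full weeks.
Each full week contributes 2 days from the set (Tue, Sun): 15 × 2 = 30.

30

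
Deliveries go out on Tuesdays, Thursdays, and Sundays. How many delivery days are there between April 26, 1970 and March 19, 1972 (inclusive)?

298

April 26, 1970 is a Sunday.
That's 694 days from start to end, counting both.
694 = 7 × 99 + 1, so there are 99 full weeks plus 1 extra day.
Each full week contributes 3 days from the set (Tue, Thu, Sun): 99 × 3 = 297.
The 1 extra day is Sunday — 1 of them qualifies.
Total: 297 + 1 = 298.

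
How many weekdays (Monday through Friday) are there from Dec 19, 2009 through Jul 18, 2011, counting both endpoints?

Dec 19, 2009 is a Saturday.
The range spans 577 days (inclusive of both endpoints).
577 = 7 × 82 + 3, so there are 82 full weeks plus 3 extra days.
Each full week contributes 5 weekdays (Mon–Fri): 82 × 5 = 410.
The 3 extra days are Saturday, Sunday, Monday — 1 of them qualifies.
Total: 410 + 1 = 411.

411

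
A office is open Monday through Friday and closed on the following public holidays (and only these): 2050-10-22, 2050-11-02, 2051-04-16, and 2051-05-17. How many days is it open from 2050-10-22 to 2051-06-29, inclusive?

2050-10-22 is a Saturday.
The range spans 251 days (inclusive of both endpoints).
251 = 7 × 35 + 6, so there are 35 full weeks plus 6 extra days.
Each full week contributes 5 weekdays (Mon–Fri): 35 × 5 = 175.
The 6 extra days are Sat, Sun, Mon, Tue, Wed, Thu — 4 of them qualify.
Total: 175 + 4 = 179.
Holidays: 2050-10-22 (Sat); 2050-11-02 (Wed); 2051-04-16 (Sun); 2051-05-17 (Wed).
2 of the 4 holidays fall on weekdays; the rest are weekends and were already excluded.
Business days: 179 − 2 = 177.

177 business days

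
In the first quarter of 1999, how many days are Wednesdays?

13

1999-01-01 is a Friday.
The range spans 90 days (inclusive of both endpoints).
90 = 7 × 12 + 6, so there are 12 full weeks plus 6 extra days.
Each full week contributes one Wednesday: 12 so far.
The 6 extra days are Fri, Sat, Sun, Mon, Tue, Wed — 1 of them qualifies.
Total: 12 + 1 = 13.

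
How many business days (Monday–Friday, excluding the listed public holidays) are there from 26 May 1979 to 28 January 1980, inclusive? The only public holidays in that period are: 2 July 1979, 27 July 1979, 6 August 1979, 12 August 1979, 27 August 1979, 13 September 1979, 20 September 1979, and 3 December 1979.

169

26 May 1979 is a Saturday.
The range spans 248 days (inclusive of both endpoints).
248 = 7 × 35 + 3, so there are 35 full weeks plus 3 extra days.
Each full week contributes 5 weekdays (Mon–Fri): 35 × 5 = 175.
The 3 extra days are Saturday, Sunday, Monday — 1 of them qualifies.
Total: 175 + 1 = 176.
Holidays: 2 July 1979 (Mon); 27 July 1979 (Fri); 6 August 1979 (Mon); 12 August 1979 (Sun); 27 August 1979 (Mon); 13 September 1979 (Thu); 20 September 1979 (Thu); 3 December 1979 (Mon).
7 of the 8 holidays fall on weekdays; the rest are weekends and were already excluded.
Business days: 176 − 7 = 169.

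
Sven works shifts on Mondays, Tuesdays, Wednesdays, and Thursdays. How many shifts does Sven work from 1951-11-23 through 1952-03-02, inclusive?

1951-11-23 is a Friday.
The range spans 101 days (inclusive of both endpoints).
101 = 7 × 14 + 3, so there are 14 full weeks plus 3 extra days.
Each full week contributes 4 days from the set (Mon, Tue, Wed, Thu): 14 × 4 = 56.
The 3 extra days are Fri, Sat, Sun — none qualify.
Total: 56 + 0 = 56.

56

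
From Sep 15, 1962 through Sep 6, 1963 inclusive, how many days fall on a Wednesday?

Sep 15, 1962 is a Saturday.
From Sep 15, 1962 to Sep 6, 1963 is 357 days inclusive.
357 = 7 × 51, so the span is exactly 51 full weeks.
Each full week contributes one Wednesday: 51 so far.

51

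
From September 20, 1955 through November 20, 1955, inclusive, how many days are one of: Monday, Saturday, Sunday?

26

September 20, 1955 is a Tuesday.
That's 62 days from start to end, counting both.
62 = 7 × 8 + 6, so there are 8 full weeks plus 6 extra days.
Each full week contributes 3 days from the set (Mon, Sat, Sun): 8 × 3 = 24.
The 6 extra days are Tue, Wed, Thu, Fri, Sat, Sun — 2 of them qualify.
Total: 24 + 2 = 26.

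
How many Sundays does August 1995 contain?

4

1995-08-01 is a Tuesday.
From 1995-08-01 to 1995-08-31 is 31 days inclusive.
31 = 7 × 4 + 3, so there are 4 full weeks plus 3 extra days.
Each full week contributes one Sunday: 4 so far.
The 3 extra days are Tuesday, Wednesday, Thursday — none qualify.
Total: 4 + 0 = 4.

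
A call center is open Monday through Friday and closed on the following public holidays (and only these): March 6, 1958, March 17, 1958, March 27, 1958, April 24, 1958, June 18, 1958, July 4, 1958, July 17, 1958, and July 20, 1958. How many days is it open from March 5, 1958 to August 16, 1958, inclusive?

111 business days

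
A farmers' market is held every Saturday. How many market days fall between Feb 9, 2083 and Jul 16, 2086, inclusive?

Feb 9, 2083 is a Tuesday.
From Feb 9, 2083 to Jul 16, 2086 is 1254 days inclusive.
1254 = 7 × 179 + 1, so there are 179 full weeks plus 1 extra day.
Each full week contributes one Saturday: 179 so far.
The 1 extra day is Tuesday — none qualify.
Total: 179 + 0 = 179.

179 Saturdays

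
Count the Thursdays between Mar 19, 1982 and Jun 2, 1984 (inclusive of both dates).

Mar 19, 1982 is a Friday.
That's 807 days from start to end, counting both.
807 = 7 × 115 + 2, so there are 115 full weeks plus 2 extra days.
Each full week contributes one Thursday: 115 so far.
The 2 extra days are Friday, Saturday — none qualify.
Total: 115 + 0 = 115.

115 Thursdays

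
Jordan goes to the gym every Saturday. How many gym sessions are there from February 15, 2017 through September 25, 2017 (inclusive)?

32 Saturdays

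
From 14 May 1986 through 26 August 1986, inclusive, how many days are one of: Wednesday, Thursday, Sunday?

14 May 1986 is a Wednesday.
The range spans 105 days (inclusive of both endpoints).
105 = 7 × 15, so the span is exactly 15 full weeks.
Each full week contributes 3 days from the set (Wed, Thu, Sun): 15 × 3 = 45.
Total: 45.

45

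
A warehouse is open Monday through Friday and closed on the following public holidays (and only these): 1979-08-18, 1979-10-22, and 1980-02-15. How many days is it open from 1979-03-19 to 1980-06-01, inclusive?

313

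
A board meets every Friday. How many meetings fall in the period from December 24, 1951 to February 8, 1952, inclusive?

7

December 24, 1951 is a Monday.
From December 24, 1951 to February 8, 1952 is 47 days inclusive.
47 = 7 × 6 + 5, so there are 6 full weeks plus 5 extra days.
Each full week contributes one Friday: 6 so far.
The 5 extra days are Mon, Tue, Wed, Thu, Fri — 1 of them qualifies.
Total: 6 + 1 = 7.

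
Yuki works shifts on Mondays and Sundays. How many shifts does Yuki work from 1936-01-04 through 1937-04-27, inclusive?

1936-01-04 is a Saturday.
From 1936-01-04 to 1937-04-27 is 480 days inclusive.
480 = 7 × 68 + 4, so there are 68 full weeks plus 4 extra days.
Each full week contributes 2 days from the set (Mon, Sun): 68 × 2 = 136.
The 4 extra days are Sat, Sun, Mon, Tue — 2 of them qualify.
Total: 136 + 2 = 138.

138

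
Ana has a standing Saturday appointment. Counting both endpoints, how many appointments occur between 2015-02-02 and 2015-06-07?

18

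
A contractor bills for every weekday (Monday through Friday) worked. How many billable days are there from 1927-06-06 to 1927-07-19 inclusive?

1927-06-06 is a Monday.
From 1927-06-06 to 1927-07-19 is 44 days inclusive.
44 = 7 × 6 + 2, so there are 6 full weeks plus 2 extra days.
Each full week contributes 5 weekdays (Mon–Fri): 6 × 5 = 30.
The 2 extra days are Mon, Tue — 2 of them qualify.
Total: 30 + 2 = 32.

32 weekdays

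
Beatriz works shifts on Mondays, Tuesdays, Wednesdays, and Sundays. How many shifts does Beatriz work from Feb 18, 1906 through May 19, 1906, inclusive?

Feb 18, 1906 is a Sunday.
From Feb 18, 1906 to May 19, 1906 is 91 days inclusive.
91 = 7 × 13, so the span is exactly 13 full weeks.
Each full week contributes 4 days from the set (Mon, Tue, Wed, Sun): 13 × 4 = 52.

52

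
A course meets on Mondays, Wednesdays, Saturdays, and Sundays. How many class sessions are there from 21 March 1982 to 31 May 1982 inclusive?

21 March 1982 is a Sunday.
That's 72 days from start to end, counting both.
72 = 7 × 10 + 2, so there are 10 full weeks plus 2 extra days.
Each full week contributes 4 days from the set (Mon, Wed, Sat, Sun): 10 × 4 = 40.
The 2 extra days are Sunday, Monday — 2 of them qualify.
Total: 40 + 2 = 42.

42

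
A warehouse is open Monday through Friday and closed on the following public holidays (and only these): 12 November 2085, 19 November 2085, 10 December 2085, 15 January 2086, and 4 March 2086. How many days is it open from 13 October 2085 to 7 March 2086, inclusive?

99

13 October 2085 is a Saturday.
The range spans 146 days (inclusive of both endpoints).
146 = 7 × 20 + 6, so there are 20 full weeks plus 6 extra days.
Each full week contributes 5 weekdays (Mon–Fri): 20 × 5 = 100.
The 6 extra days are Saturday, Sunday, Monday, Tuesday, Wednesday, Thursday — 4 of them qualify.
Total: 100 + 4 = 104.
Holidays: 12 November 2085 (Mon); 19 November 2085 (Mon); 10 December 2085 (Mon); 15 January 2086 (Tue); 4 March 2086 (Mon).
All 5 holidays fall on weekdays, so subtract 5.
Business days: 104 − 5 = 99.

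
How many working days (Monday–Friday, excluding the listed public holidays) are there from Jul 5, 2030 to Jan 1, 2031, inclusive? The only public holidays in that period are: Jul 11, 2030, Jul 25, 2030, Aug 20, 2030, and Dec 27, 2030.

Jul 5, 2030 is a Friday.
From Jul 5, 2030 to Jan 1, 2031 is 181 days inclusive.
181 = 7 × 25 + 6, so there are 25 full weeks plus 6 extra days.
Each full week contributes 5 weekdays (Mon–Fri): 25 × 5 = 125.
The 6 extra days are Friday, Saturday, Sunday, Monday, Tuesday, Wednesday — 4 of them qualify.
Total: 125 + 4 = 129.
Holidays: Jul 11, 2030 (Thu); Jul 25, 2030 (Thu); Aug 20, 2030 (Tue); Dec 27, 2030 (Fri).
All 4 holidays fall on weekdays, so subtract 4.
Business days: 129 − 4 = 125.

125 working days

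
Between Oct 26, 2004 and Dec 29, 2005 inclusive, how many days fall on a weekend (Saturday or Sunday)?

Oct 26, 2004 is a Tuesday.
That's 430 days from start to end, counting both.
430 = 7 × 61 + 3, so there are 61 full weeks plus 3 extra days.
Each full week contributes 2 weekend days (Sat, Sun): 61 × 2 = 122.
The 3 extra days are Tuesday, Wednesday, Thursday — none qualify.
Total: 122 + 0 = 122.

122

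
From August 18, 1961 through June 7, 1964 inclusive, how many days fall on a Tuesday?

August 18, 1961 is a Friday.
From August 18, 1961 to June 7, 1964 is 1025 days inclusive.
1025 = 7 × 146 + 3, so there are 146 full weeks plus 3 extra days.
Each full week contributes one Tuesday: 146 so far.
The 3 extra days are Friday, Saturday, Sunday — none qualify.
Total: 146 + 0 = 146.

146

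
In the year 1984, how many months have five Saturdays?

A month has five Saturdays exactly when Saturday falls within its first (length − 28) days.
Jan: 31 days, starts Sun → 5 of Sun, Mon, Tue
Feb: 29 days, starts Wed → 5 of Wed
Mar: 31 days, starts Thu → 5 of Thu, Fri, Sat ✓
Apr: 30 days, starts Sun → 5 of Sun, Mon
May: 31 days, starts Tue → 5 of Tue, Wed, Thu
Jun: 30 days, starts Fri → 5 of Fri, Sat ✓
Jul: 31 days, starts Sun → 5 of Sun, Mon, Tue
Aug: 31 days, starts Wed → 5 of Wed, Thu, Fri
Sep: 30 days, starts Sat → 5 of Sat, Sun ✓
Oct: 31 days, starts Mon → 5 of Mon, Tue, Wed
Nov: 30 days, starts Thu → 5 of Thu, Fri
Dec: 31 days, starts Sat → 5 of Sat, Sun, Mon ✓
Months with five Saturdays: Mar, Jun, Sep, Dec.

4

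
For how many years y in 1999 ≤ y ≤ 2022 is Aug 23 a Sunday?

3

Day of week of August 23 in each year:
1999: Mon, 2000: Wed, 2001: Thu, 2002: Fri, 2003: Sat, 2004: Mon, 2005: Tue, 2006: Wed, 2007: Thu, 2008: Sat, 2009: Sun ✓, 2010: Mon, 2011: Tue, 2012: Thu, 2013: Fri, 2014: Sat, 2015: Sun ✓, 2016: Tue, 2017: Wed, 2018: Thu, 2019: Fri, 2020: Sun ✓, 2021: Mon, 2022: Tue
Sundays: 2009, 2015, 2020.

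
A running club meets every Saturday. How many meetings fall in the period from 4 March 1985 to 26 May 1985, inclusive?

12 Saturdays

4 March 1985 is a Monday.
That's 84 days from start to end, counting both.
84 = 7 × 12, so the span is exactly 12 full weeks.
Each full week contributes one Saturday: 12 so far.
Total: 12.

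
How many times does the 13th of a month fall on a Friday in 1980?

1

The 13th falls on a Friday when the month's 13th has weekday Fri.
Jan 13 is Sun; Feb 13 is Wed; Mar 13 is Thu; Apr 13 is Sun; May 13 is Tue; Jun 13 is Fri ✓; Jul 13 is Sun; Aug 13 is Wed; Sep 13 is Sat; Oct 13 is Mon; Nov 13 is Thu; Dec 13 is Sat.
Friday the 13ths: Jun.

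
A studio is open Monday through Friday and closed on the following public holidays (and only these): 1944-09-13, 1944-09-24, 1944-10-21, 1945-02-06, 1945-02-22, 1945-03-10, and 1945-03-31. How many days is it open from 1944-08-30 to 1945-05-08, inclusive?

1944-08-30 is a Wednesday.
That's 252 days from start to end, counting both.
252 = 7 × 36, so the span is exactly 36 full weeks.
Each full week contributes 5 weekdays (Mon–Fri): 36 × 5 = 180.
Holidays: 1944-09-13 (Wed); 1944-09-24 (Sun); 1944-10-21 (Sat); 1945-02-06 (Tue); 1945-02-22 (Thu); 1945-03-10 (Sat); 1945-03-31 (Sat).
3 of the 7 holidays fall on weekdays; the rest are weekends and were already excluded.
Business days: 180 − 3 = 177.

177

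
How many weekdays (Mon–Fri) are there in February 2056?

21

1 February 2056 is a Tuesday.
The range spans 29 days (inclusive of both endpoints).
29 = 7 × 4 + 1, so there are 4 full weeks plus 1 extra day.
Each full week contributes 5 weekdays (Mon–Fri): 4 × 5 = 20.
The 1 extra day is Tue — 1 of them qualifies.
Total: 20 + 1 = 21.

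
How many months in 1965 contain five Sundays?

4

A month has five Sundays exactly when Sunday falls within its first (length − 28) days.
Jan: 31 days, starts Fri → 5 of Fri, Sat, Sun ✓
Feb: 28 days, starts Mon → 5 of (none)
Mar: 31 days, starts Mon → 5 of Mon, Tue, Wed
Apr: 30 days, starts Thu → 5 of Thu, Fri
May: 31 days, starts Sat → 5 of Sat, Sun, Mon ✓
Jun: 30 days, starts Tue → 5 of Tue, Wed
Jul: 31 days, starts Thu → 5 of Thu, Fri, Sat
Aug: 31 days, starts Sun → 5 of Sun, Mon, Tue ✓
Sep: 30 days, starts Wed → 5 of Wed, Thu
Oct: 31 days, starts Fri → 5 of Fri, Sat, Sun ✓
Nov: 30 days, starts Mon → 5 of Mon, Tue
Dec: 31 days, starts Wed → 5 of Wed, Thu, Fri
Months with five Sundays: Jan, May, Aug, Oct.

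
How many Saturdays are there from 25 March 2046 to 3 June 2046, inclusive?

10

25 March 2046 is a Sunday.
The range spans 71 days (inclusive of both endpoints).
71 = 7 × 10 + 1, so there are 10 full weeks plus 1 extra day.
Each full week contributes one Saturday: 10 so far.
The 1 extra day is Sunday — none qualify.
Total: 10 + 0 = 10.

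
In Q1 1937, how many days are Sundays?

13

1 January 1937 is a Friday.
That's 90 days from start to end, counting both.
90 = 7 × 12 + 6, so there are 12 full weeks plus 6 extra days.
Each full week contributes one Sunday: 12 so far.
The 6 extra days are Friday, Saturday, Sunday, Monday, Tuesday, Wednesday — 1 of them qualifies.
Total: 12 + 1 = 13.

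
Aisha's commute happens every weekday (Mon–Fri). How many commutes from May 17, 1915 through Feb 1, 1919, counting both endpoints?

970 weekdays

May 17, 1915 is a Monday.
That's 1357 days from start to end, counting both.
1357 = 7 × 193 + 6, so there are 193 full weeks plus 6 extra days.
Each full week contributes 5 weekdays (Mon–Fri): 193 × 5 = 965.
The 6 extra days are Monday, Tuesday, Wednesday, Thursday, Friday, Saturday — 5 of them qualify.
Total: 965 + 5 = 970.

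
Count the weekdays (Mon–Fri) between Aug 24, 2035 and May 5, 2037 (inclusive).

Aug 24, 2035 is a Friday.
From Aug 24, 2035 to May 5, 2037 is 621 days inclusive.
621 = 7 × 88 + 5, so there are 88 full weeks plus 5 extra days.
Each full week contributes 5 weekdays (Mon–Fri): 88 × 5 = 440.
The 5 extra days are Friday, Saturday, Sunday, Monday, Tuesday — 3 of them qualify.
Total: 440 + 3 = 443.

443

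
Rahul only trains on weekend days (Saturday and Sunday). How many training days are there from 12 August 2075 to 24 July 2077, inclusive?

12 August 2075 is a Monday.
The range spans 713 days (inclusive of both endpoints).
713 = 7 × 101 + 6, so there are 101 full weeks plus 6 extra days.
Each full week contributes 2 weekend days (Sat, Sun): 101 × 2 = 202.
The 6 extra days are Mon, Tue, Wed, Thu, Fri, Sat — 1 of them qualifies.
Total: 202 + 1 = 203.

203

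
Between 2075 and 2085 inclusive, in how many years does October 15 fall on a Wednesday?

Day of week of October 15 in each year:
2075: Tue, 2076: Thu, 2077: Fri, 2078: Sat, 2079: Sun, 2080: Tue, 2081: Wed ✓, 2082: Thu, 2083: Fri, 2084: Sun, 2085: Mon
Wednesdays: 2081.

1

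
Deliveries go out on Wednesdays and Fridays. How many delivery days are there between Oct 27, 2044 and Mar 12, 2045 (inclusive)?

Oct 27, 2044 is a Thursday.
From Oct 27, 2044 to Mar 12, 2045 is 137 days inclusive.
137 = 7 × 19 + 4, so there are 19 full weeks plus 4 extra days.
Each full week contributes 2 days from the set (Wed, Fri): 19 × 2 = 38.
The 4 extra days are Thursday, Friday, Saturday, Sunday — 1 of them qualifies.
Total: 38 + 1 = 39.

39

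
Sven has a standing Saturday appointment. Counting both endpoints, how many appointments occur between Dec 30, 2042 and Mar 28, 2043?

13 Saturdays

Dec 30, 2042 is a Tuesday.
The range spans 89 days (inclusive of both endpoints).
89 = 7 × 12 + 5, so there are 12 full weeks plus 5 extra days.
Each full week contributes one Saturday: 12 so far.
The 5 extra days are Tue, Wed, Thu, Fri, Sat — 1 of them qualifies.
Total: 12 + 1 = 13.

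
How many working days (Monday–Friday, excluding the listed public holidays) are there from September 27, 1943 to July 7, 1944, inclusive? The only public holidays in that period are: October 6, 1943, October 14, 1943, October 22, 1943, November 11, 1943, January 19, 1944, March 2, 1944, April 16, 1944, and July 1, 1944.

199

September 27, 1943 is a Monday.
The range spans 285 days (inclusive of both endpoints).
285 = 7 × 40 + 5, so there are 40 full weeks plus 5 extra days.
Each full week contributes 5 weekdays (Mon–Fri): 40 × 5 = 200.
The 5 extra days are Mon, Tue, Wed, Thu, Fri — 5 of them qualify.
Total: 200 + 5 = 205.
Holidays: October 6, 1943 (Wed); October 14, 1943 (Thu); October 22, 1943 (Fri); November 11, 1943 (Thu); January 19, 1944 (Wed); March 2, 1944 (Thu); April 16, 1944 (Sun); July 1, 1944 (Sat).
6 of the 8 holidays fall on weekdays; the rest are weekends and were already excluded.
Business days: 205 − 6 = 199.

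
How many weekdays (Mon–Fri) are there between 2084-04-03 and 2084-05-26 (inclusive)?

40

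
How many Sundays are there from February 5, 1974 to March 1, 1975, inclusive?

February 5, 1974 is a Tuesday.
That's 390 days from start to end, counting both.
390 = 7 × 55 + 5, so there are 55 full weeks plus 5 extra days.
Each full week contributes one Sunday: 55 so far.
The 5 extra days are Tuesday, Wednesday, Thursday, Friday, Saturday — none qualify.
Total: 55 + 0 = 55.

55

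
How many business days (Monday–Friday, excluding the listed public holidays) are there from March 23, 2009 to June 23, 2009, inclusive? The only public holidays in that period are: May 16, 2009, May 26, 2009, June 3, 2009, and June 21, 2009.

March 23, 2009 is a Monday.
The range spans 93 days (inclusive of both endpoints).
93 = 7 × 13 + 2, so there are 13 full weeks plus 2 extra days.
Each full week contributes 5 weekdays (Mon–Fri): 13 × 5 = 65.
The 2 extra days are Mon, Tue — 2 of them qualify.
Total: 65 + 2 = 67.
Holidays: May 16, 2009 (Sat); May 26, 2009 (Tue); June 3, 2009 (Wed); June 21, 2009 (Sun).
2 of the 4 holidays fall on weekdays; the rest are weekends and were already excluded.
Business days: 67 − 2 = 65.

65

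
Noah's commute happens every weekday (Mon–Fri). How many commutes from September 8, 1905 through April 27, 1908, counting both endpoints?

September 8, 1905 is a Friday.
That's 963 days from start to end, counting both.
963 = 7 × 137 + 4, so there are 137 full weeks plus 4 extra days.
Each full week contributes 5 weekdays (Mon–Fri): 137 × 5 = 685.
The 4 extra days are Fri, Sat, Sun, Mon — 2 of them qualify.
Total: 685 + 2 = 687.

687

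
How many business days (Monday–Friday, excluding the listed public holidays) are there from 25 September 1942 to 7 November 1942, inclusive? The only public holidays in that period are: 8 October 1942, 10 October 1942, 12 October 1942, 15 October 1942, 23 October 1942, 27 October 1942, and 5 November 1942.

25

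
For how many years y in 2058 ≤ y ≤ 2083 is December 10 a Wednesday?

Day of week of December 10 in each year:
2058: Tue, 2059: Wed ✓, 2060: Fri, 2061: Sat, 2062: Sun, 2063: Mon, 2064: Wed ✓, 2065: Thu, 2066: Fri, 2067: Sat, 2068: Mon, 2069: Tue, 2070: Wed ✓, 2071: Thu, 2072: Sat, 2073: Sun, 2074: Mon, 2075: Tue, 2076: Thu, 2077: Fri, 2078: Sat, 2079: Sun, 2080: Tue, 2081: Wed ✓, 2082: Thu, 2083: Fri
Wednesdays: 2059, 2064, 2070, 2081.

4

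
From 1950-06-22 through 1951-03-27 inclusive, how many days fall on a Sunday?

40

1950-06-22 is a Thursday.
The range spans 279 days (inclusive of both endpoints).
279 = 7 × 39 + 6, so there are 39 full weeks plus 6 extra days.
Each full week contributes one Sunday: 39 so far.
The 6 extra days are Thursday, Friday, Saturday, Sunday, Monday, Tuesday — 1 of them qualifies.
Total: 39 + 1 = 40.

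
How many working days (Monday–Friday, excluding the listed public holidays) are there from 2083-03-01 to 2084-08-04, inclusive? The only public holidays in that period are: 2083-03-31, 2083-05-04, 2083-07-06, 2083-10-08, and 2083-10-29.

370 working days

2083-03-01 is a Monday.
From 2083-03-01 to 2084-08-04 is 523 days inclusive.
523 = 7 × 74 + 5, so there are 74 full weeks plus 5 extra days.
Each full week contributes 5 weekdays (Mon–Fri): 74 × 5 = 370.
The 5 extra days are Mon, Tue, Wed, Thu, Fri — 5 of them qualify.
Total: 370 + 5 = 375.
Holidays: 2083-03-31 (Wed); 2083-05-04 (Tue); 2083-07-06 (Tue); 2083-10-08 (Fri); 2083-10-29 (Fri).
All 5 holidays fall on weekdays, so subtract 5.
Business days: 375 − 5 = 370.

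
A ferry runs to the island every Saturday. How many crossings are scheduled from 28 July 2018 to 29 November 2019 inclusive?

70 Saturdays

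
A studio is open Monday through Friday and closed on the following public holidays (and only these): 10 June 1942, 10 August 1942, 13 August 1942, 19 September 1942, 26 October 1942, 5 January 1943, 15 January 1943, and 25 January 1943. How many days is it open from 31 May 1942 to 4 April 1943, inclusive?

213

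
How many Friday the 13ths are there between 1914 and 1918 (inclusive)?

9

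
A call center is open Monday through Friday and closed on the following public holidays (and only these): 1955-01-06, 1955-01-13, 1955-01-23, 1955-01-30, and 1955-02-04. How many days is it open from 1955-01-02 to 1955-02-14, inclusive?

1955-01-02 is a Sunday.
That's 44 days from start to end, counting both.
44 = 7 × 6 + 2, so there are 6 full weeks plus 2 extra days.
Each full week contributes 5 weekdays (Mon–Fri): 6 × 5 = 30.
The 2 extra days are Sun, Mon — 1 of them qualifies.
Total: 30 + 1 = 31.
Holidays: 1955-01-06 (Thu); 1955-01-13 (Thu); 1955-01-23 (Sun); 1955-01-30 (Sun); 1955-02-04 (Fri).
3 of the 5 holidays fall on weekdays; the rest are weekends and were already excluded.
Business days: 31 − 3 = 28.

28 working days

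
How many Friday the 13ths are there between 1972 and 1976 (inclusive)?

Friday-the-13ths by year:
1972: Oct
1973: Apr, Jul
1974: Sep, Dec
1975: Jun
1976: Feb, Aug

8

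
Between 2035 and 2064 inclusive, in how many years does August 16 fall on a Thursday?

5

Day of week of August 16 in each year:
2035: Thu ✓, 2036: Sat, 2037: Sun, 2038: Mon, 2039: Tue, 2040: Thu ✓, 2041: Fri, 2042: Sat, 2043: Sun, 2044: Tue, 2045: Wed, 2046: Thu ✓, 2047: Fri, 2048: Sun, 2049: Mon, 2050: Tue, 2051: Wed, 2052: Fri, 2053: Sat, 2054: Sun, 2055: Mon, 2056: Wed, 2057: Thu ✓, 2058: Fri, 2059: Sat, 2060: Mon, 2061: Tue, 2062: Wed, 2063: Thu ✓, 2064: Sat
Thursdays: 2035, 2040, 2046, 2057, 2063.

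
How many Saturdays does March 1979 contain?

5

1 March 1979 is a Thursday.
From 1 March 1979 to 31 March 1979 is 31 days inclusive.
31 = 7 × 4 + 3, so there are 4 full weeks plus 3 extra days.
Each full week contributes one Saturday: 4 so far.
The 3 extra days are Thursday, Friday, Saturday — 1 of them qualifies.
Total: 4 + 1 = 5.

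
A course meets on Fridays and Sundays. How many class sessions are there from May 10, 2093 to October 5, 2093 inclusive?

43

May 10, 2093 is a Sunday.
That's 149 days from start to end, counting both.
149 = 7 × 21 + 2, so there are 21 full weeks plus 2 extra days.
Each full week contributes 2 days from the set (Fri, Sun): 21 × 2 = 42.
The 2 extra days are Sunday, Monday — 1 of them qualifies.
Total: 42 + 1 = 43.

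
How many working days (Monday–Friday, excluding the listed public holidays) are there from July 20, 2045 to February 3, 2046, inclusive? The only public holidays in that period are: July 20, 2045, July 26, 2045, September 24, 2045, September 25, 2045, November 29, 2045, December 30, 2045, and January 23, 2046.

July 20, 2045 is a Thursday.
The range spans 199 days (inclusive of both endpoints).
199 = 7 × 28 + 3, so there are 28 full weeks plus 3 extra days.
Each full week contributes 5 weekdays (Mon–Fri): 28 × 5 = 140.
The 3 extra days are Thursday, Friday, Saturday — 2 of them qualify.
Total: 140 + 2 = 142.
Holidays: July 20, 2045 (Thu); July 26, 2045 (Wed); September 24, 2045 (Sun); September 25, 2045 (Mon); November 29, 2045 (Wed); December 30, 2045 (Sat); January 23, 2046 (Tue).
5 of the 7 holidays fall on weekdays; the rest are weekends and were already excluded.
Business days: 142 − 5 = 137.

137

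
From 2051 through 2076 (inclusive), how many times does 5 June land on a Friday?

Day of week of June 5 in each year:
2051: Mon, 2052: Wed, 2053: Thu, 2054: Fri ✓, 2055: Sat, 2056: Mon, 2057: Tue, 2058: Wed, 2059: Thu, 2060: Sat, 2061: Sun, 2062: Mon, 2063: Tue, 2064: Thu, 2065: Fri ✓, 2066: Sat, 2067: Sun, 2068: Tue, 2069: Wed, 2070: Thu, 2071: Fri ✓, 2072: Sun, 2073: Mon, 2074: Tue, 2075: Wed, 2076: Fri ✓
Fridays: 2054, 2065, 2071, 2076.

4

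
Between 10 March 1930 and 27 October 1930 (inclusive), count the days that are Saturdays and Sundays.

10 March 1930 is a Monday.
From 10 March 1930 to 27 October 1930 is 232 days inclusive.
232 = 7 × 33 + 1, so there are 33 full weeks plus 1 extra day.
Each full week contributes 2 days from the set (Sat, Sun): 33 × 2 = 66.
The 1 extra day is Mon — none qualify.
Total: 66 + 0 = 66.

66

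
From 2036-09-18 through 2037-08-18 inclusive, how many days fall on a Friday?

48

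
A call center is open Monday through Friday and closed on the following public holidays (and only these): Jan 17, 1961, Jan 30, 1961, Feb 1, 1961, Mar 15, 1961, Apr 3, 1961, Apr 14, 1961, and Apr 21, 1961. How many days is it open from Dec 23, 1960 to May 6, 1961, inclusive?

Dec 23, 1960 is a Friday.
From Dec 23, 1960 to May 6, 1961 is 135 days inclusive.
135 = 7 × 19 + 2, so there are 19 full weeks plus 2 extra days.
Each full week contributes 5 weekdays (Mon–Fri): 19 × 5 = 95.
The 2 extra days are Friday, Saturday — 1 of them qualifies.
Total: 95 + 1 = 96.
Holidays: Jan 17, 1961 (Tue); Jan 30, 1961 (Mon); Feb 1, 1961 (Wed); Mar 15, 1961 (Wed); Apr 3, 1961 (Mon); Apr 14, 1961 (Fri); Apr 21, 1961 (Fri).
All 7 holidays fall on weekdays, so subtract 7.
Business days: 96 − 7 = 89.

89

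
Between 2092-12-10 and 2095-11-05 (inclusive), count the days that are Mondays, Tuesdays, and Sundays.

453

2092-12-10 is a Wednesday.
The range spans 1061 days (inclusive of both endpoints).
1061 = 7 × 151 + 4, so there are 151 full weeks plus 4 extra days.
Each full week contributes 3 days from the set (Mon, Tue, Sun): 151 × 3 = 453.
The 4 extra days are Wednesday, Thursday, Friday, Saturday — none qualify.
Total: 453 + 0 = 453.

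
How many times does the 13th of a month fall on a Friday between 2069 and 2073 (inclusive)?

9

Friday-the-13ths by year:
2069: Sep, Dec
2070: Jun
2071: Feb, Mar, Nov
2072: May
2073: Jan, Oct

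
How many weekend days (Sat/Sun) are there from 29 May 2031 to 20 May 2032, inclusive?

102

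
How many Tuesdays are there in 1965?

January 1, 1965 is a Friday.
From January 1, 1965 to December 31, 1965 is 365 days inclusive.
365 = 7 × 52 + 1, so there are 52 full weeks plus 1 extra day.
Each full week contributes one Tuesday: 52 so far.
The 1 extra day is Friday — none qualify.
Total: 52 + 0 = 52.

52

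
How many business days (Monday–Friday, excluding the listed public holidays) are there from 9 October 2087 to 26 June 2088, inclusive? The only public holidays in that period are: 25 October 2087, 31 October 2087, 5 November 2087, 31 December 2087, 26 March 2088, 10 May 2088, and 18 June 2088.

181

9 October 2087 is a Thursday.
The range spans 262 days (inclusive of both endpoints).
262 = 7 × 37 + 3, so there are 37 full weeks plus 3 extra days.
Each full week contributes 5 weekdays (Mon–Fri): 37 × 5 = 185.
The 3 extra days are Thu, Fri, Sat — 2 of them qualify.
Total: 185 + 2 = 187.
Holidays: 25 October 2087 (Sat); 31 October 2087 (Fri); 5 November 2087 (Wed); 31 December 2087 (Wed); 26 March 2088 (Fri); 10 May 2088 (Mon); 18 June 2088 (Fri).
6 of the 7 holidays fall on weekdays; the rest are weekends and were already excluded.
Business days: 187 − 6 = 181.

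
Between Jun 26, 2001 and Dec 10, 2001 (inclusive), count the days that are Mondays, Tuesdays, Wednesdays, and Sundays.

96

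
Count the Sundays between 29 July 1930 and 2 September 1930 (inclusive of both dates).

5 Sundays

29 July 1930 is a Tuesday.
The range spans 36 days (inclusive of both endpoints).
36 = 7 × 5 + 1, so there are 5 full weeks plus 1 extra day.
Each full week contributes one Sunday: 5 so far.
The 1 extra day is Tue — none qualify.
Total: 5 + 0 = 5.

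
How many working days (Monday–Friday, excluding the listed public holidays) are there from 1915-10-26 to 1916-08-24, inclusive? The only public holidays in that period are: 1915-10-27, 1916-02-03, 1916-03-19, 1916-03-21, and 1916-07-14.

1915-10-26 is a Tuesday.
From 1915-10-26 to 1916-08-24 is 304 days inclusive.
304 = 7 × 43 + 3, so there are 43 full weeks plus 3 extra days.
Each full week contributes 5 weekdays (Mon–Fri): 43 × 5 = 215.
The 3 extra days are Tuesday, Wednesday, Thursday — 3 of them qualify.
Total: 215 + 3 = 218.
Holidays: 1915-10-27 (Wed); 1916-02-03 (Thu); 1916-03-19 (Sun); 1916-03-21 (Tue); 1916-07-14 (Fri).
4 of the 5 holidays fall on weekdays; the rest are weekends and were already excluded.
Business days: 218 − 4 = 214.

214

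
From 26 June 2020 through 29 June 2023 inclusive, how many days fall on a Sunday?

157

26 June 2020 is a Friday.
That's 1099 days from start to end, counting both.
1099 = 7 × 157, so the span is exactly 157 full weeks.
Each full week contributes one Sunday: 157 so far.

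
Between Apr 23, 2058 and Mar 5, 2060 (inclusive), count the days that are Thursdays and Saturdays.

Apr 23, 2058 is a Tuesday.
The range spans 683 days (inclusive of both endpoints).
683 = 7 × 97 + 4, so there are 97 full weeks plus 4 extra days.
Each full week contributes 2 days from the set (Thu, Sat): 97 × 2 = 194.
The 4 extra days are Tue, Wed, Thu, Fri — 1 of them qualifies.
Total: 194 + 1 = 195.

195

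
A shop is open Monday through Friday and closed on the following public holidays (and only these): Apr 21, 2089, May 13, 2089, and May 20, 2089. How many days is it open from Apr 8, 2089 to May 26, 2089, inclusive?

32 working days

Apr 8, 2089 is a Friday.
That's 49 days from start to end, counting both.
49 = 7 × 7, so the span is exactly 7 full weeks.
Each full week contributes 5 weekdays (Mon–Fri): 7 × 5 = 35.
Holidays: Apr 21, 2089 (Thu); May 13, 2089 (Fri); May 20, 2089 (Fri).
All 3 holidays fall on weekdays, so subtract 3.
Business days: 35 − 3 = 32.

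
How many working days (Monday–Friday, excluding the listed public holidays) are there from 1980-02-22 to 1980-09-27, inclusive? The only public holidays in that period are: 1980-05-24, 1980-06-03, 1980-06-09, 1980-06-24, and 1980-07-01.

1980-02-22 is a Friday.
The range spans 219 days (inclusive of both endpoints).
219 = 7 × 31 + 2, so there are 31 full weeks plus 2 extra days.
Each full week contributes 5 weekdays (Mon–Fri): 31 × 5 = 155.
The 2 extra days are Friday, Saturday — 1 of them qualifies.
Total: 155 + 1 = 156.
Holidays: 1980-05-24 (Sat); 1980-06-03 (Tue); 1980-06-09 (Mon); 1980-06-24 (Tue); 1980-07-01 (Tue).
4 of the 5 holidays fall on weekdays; the rest are weekends and were already excluded.
Business days: 156 − 4 = 152.

152 working days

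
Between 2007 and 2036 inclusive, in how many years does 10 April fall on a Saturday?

Day of week of April 10 in each year:
2007: Tue, 2008: Thu, 2009: Fri, 2010: Sat ✓, 2011: Sun, 2012: Tue, 2013: Wed, 2014: Thu, 2015: Fri, 2016: Sun, 2017: Mon, 2018: Tue, 2019: Wed, 2020: Fri, 2021: Sat ✓, 2022: Sun, 2023: Mon, 2024: Wed, 2025: Thu, 2026: Fri, 2027: Sat ✓, 2028: Mon, 2029: Tue, 2030: Wed, 2031: Thu, 2032: Sat ✓, 2033: Sun, 2034: Mon, 2035: Tue, 2036: Thu
Saturdays: 2010, 2021, 2027, 2032.

4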